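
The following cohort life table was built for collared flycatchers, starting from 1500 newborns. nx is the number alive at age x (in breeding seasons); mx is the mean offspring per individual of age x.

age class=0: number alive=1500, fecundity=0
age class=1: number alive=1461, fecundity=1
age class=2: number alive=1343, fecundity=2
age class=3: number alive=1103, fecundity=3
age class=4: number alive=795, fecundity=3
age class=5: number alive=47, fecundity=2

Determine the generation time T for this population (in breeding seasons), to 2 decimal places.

lx = nx/n0 = nx/1500: 1, 0.974, 0.89533…, 0.73533…, 0.53, 0.03133…
lx·mx: 0, 0.974, 1.790667…, 2.206…, 1.59, 0.062667… → R0 = 6.623333…
x·lx·mx: 0, 0.974, 3.581333…, 6.618…, 6.36, 0.313333… → Σ = 17.846667…
T = 17.846667… / 6.623333… = 2.694514… → 2.69

2.69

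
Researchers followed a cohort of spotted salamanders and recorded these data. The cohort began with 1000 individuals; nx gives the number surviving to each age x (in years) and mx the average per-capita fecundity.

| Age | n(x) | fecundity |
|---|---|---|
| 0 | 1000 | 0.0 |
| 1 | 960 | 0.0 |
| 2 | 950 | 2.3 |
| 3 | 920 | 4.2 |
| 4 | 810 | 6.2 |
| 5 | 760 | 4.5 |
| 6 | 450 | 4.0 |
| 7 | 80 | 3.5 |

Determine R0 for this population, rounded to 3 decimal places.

16.571

lx = nx/n0 = nx/1000: 1, 0.96, 0.95, 0.92, 0.81, 0.76, 0.45, 0.08
lx·mx by age: 0, 0, 2.185, 3.864, 5.022, 3.42, 1.8, 0.28
R0 = Σ lx·mx = 16.571 → 16.571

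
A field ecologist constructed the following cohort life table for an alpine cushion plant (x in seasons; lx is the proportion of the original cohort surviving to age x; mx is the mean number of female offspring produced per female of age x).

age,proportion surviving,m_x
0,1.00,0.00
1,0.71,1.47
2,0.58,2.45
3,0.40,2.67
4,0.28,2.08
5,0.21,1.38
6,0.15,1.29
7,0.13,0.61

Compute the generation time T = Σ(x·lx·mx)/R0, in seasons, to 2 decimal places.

lx·mx: 0, 1.0437, 1.421, 1.068, 0.5824, 0.2898, 0.1935, 0.0793 → R0 = 4.6777
x·lx·mx: 0, 1.0437, 2.842, 3.204, 2.3296, 1.449, 1.161, 0.5551 → Σ = 12.5844
T = 12.5844 / 4.6777 = 2.690297… → 2.69

2.69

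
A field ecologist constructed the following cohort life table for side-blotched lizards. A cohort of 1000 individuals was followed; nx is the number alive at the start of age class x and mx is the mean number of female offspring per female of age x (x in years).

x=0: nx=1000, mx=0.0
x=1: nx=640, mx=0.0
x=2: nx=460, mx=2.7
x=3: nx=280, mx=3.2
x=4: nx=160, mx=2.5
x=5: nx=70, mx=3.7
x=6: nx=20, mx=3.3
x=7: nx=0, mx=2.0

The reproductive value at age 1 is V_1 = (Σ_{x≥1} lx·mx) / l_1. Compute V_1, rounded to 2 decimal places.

4.47

lx = nx/n0 = nx/1000: 1, 0.64, 0.46, 0.28, 0.16, 0.07, 0.02, 0
lx·mx for x ≥ 1: 0, 1.242, 0.896, 0.4, 0.259, 0.066, 0 → sum = 2.863
V_1 = 2.863 / l_1 = 2.863 / 0.64 = 4.473438… → 4.47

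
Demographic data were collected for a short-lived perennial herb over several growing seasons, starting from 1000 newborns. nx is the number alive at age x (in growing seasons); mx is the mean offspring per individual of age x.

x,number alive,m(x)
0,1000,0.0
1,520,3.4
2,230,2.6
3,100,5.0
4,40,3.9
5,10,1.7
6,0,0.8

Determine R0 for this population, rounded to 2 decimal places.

lx = nx/n0 = nx/1000: 1, 0.52, 0.23, 0.1, 0.04, 0.01, 0
lx·mx by age: 0, 1.768, 0.598, 0.5, 0.156, 0.017, 0
R0 = Σ lx·mx = 3.039 → 3.04

3.04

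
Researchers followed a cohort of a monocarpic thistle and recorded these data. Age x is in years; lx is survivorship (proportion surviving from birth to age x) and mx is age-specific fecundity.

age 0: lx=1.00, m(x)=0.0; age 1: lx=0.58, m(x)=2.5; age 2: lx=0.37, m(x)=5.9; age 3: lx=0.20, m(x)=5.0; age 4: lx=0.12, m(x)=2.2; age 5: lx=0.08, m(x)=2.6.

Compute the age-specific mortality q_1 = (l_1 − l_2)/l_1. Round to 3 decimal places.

q_1 = (l_1 − l_2) / l_1 = (0.58 − 0.37) / 0.58
     = 0.21 / 0.58 = 0.362069… → 0.362

0.362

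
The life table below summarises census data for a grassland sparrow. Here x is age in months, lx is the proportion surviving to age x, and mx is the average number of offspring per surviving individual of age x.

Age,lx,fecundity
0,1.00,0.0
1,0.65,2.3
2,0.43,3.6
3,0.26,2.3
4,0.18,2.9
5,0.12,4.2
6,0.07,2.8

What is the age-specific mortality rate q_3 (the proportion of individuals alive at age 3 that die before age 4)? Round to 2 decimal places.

0.31

q_3 = (l_3 − l_4) / l_3 = (0.26 − 0.18) / 0.26
     = 0.08 / 0.26 = 0.307692… → 0.31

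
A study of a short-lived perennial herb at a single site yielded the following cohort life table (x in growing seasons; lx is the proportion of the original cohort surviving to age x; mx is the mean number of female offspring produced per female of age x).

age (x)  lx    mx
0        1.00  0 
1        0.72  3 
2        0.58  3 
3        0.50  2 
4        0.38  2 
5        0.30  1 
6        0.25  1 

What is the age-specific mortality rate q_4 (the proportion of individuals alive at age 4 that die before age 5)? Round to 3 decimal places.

q_4 = (l_4 − l_5) / l_4 = (0.38 − 0.3) / 0.38
     = 0.08 / 0.38 = 0.210526… → 0.211

0.211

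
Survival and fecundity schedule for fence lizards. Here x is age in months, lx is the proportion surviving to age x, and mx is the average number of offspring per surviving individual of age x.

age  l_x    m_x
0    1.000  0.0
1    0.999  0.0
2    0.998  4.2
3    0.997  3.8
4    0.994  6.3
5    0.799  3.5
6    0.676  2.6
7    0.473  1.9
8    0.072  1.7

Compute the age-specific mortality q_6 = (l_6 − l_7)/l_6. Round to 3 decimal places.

q_6 = (l_6 − l_7) / l_6 = (0.676 − 0.473) / 0.676
     = 0.203 / 0.676 = 0.300296… → 0.300

0.300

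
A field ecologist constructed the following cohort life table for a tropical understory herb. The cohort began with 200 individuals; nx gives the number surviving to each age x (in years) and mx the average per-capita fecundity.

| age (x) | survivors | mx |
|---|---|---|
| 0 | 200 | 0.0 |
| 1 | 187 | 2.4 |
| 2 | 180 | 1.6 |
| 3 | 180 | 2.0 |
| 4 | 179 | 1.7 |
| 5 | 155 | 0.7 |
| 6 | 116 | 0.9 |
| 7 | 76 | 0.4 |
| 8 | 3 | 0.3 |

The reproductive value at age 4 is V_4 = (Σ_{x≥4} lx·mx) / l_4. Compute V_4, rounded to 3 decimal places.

lx = nx/n0 = nx/200: 1, 0.935, 0.9, 0.9, 0.895, 0.775, 0.58, 0.38, 0.015
lx·mx for x ≥ 4: 1.5215, 0.5425, 0.522, 0.152, 0.0045 → sum = 2.7425
V_4 = 2.7425 / l_4 = 2.7425 / 0.895 = 3.064246… → 3.064

3.064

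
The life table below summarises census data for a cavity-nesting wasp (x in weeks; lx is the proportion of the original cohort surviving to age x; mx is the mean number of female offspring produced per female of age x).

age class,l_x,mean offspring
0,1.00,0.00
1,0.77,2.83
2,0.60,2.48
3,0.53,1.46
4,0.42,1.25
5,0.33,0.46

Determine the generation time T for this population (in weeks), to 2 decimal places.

lx·mx: 0, 2.1791, 1.488, 0.7738, 0.525, 0.1518 → R0 = 5.1177
x·lx·mx: 0, 2.1791, 2.976, 2.3214, 2.1, 0.759 → Σ = 10.3355
T = 10.3355 / 5.1177 = 2.01956… → 2.02

2.02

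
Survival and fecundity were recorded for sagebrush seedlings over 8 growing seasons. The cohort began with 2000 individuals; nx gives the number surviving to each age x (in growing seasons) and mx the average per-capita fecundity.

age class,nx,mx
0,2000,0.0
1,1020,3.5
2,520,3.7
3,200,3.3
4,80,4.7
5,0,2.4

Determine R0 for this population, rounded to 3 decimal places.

3.265

lx = nx/n0 = nx/2000: 1, 0.51, 0.26, 0.1, 0.04, 0
lx·mx by age: 0, 1.785, 0.962, 0.33, 0.188, 0
R0 = Σ lx·mx = 3.265 → 3.265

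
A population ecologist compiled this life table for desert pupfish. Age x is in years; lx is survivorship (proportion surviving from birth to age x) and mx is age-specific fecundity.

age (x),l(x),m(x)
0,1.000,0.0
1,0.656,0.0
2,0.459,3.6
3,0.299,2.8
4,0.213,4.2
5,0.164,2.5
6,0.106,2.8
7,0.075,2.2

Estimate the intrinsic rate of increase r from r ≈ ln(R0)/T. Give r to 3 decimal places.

R0 = Σ lx·mx = 0 + 0 + 1.6524 + 0.8372 + 0.8946 + 0.41 + 0.2968 + 0.165 = 4.256
Σ x·lx·mx = 14.3806; T = 14.3806/4.256 = 3.3789…
r ≈ ln(R0)/T = ln(4.256)/3.3789… = 0.42864… → 0.429

0.429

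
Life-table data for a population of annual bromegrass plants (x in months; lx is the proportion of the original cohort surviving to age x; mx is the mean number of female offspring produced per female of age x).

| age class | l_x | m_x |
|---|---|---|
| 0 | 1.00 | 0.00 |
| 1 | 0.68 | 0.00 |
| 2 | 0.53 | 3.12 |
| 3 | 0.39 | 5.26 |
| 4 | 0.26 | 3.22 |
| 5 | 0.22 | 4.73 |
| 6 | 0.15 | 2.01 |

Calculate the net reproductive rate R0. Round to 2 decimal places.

lx·mx by age: 0, 0, 1.6536, 2.0514, 0.8372, 1.0406, 0.3015
R0 = Σ lx·mx = 5.8843 → 5.88

5.88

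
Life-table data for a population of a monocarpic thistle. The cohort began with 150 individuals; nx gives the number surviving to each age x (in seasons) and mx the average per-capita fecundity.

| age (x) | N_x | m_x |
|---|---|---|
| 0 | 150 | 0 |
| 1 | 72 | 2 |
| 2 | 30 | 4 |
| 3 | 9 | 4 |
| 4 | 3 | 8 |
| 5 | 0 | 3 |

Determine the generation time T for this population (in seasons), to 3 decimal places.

lx = nx/n0 = nx/150: 1, 0.48, 0.2, 0.06, 0.02, 0
lx·mx: 0, 0.96, 0.8, 0.24, 0.16, 0 → R0 = 2.16
x·lx·mx: 0, 0.96, 1.6, 0.72, 0.64, 0 → Σ = 3.92
T = 3.92 / 2.16 = 1.814815… → 1.815

1.815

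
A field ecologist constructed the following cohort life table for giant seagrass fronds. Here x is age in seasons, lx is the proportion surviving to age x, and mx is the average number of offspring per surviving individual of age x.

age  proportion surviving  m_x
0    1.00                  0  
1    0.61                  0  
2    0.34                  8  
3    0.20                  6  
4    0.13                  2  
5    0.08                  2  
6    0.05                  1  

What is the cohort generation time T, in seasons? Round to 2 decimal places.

lx·mx: 0, 0, 2.72, 1.2, 0.26, 0.16, 0.05 → R0 = 4.39
x·lx·mx: 0, 0, 5.44, 3.6, 1.04, 0.8, 0.3 → Σ = 11.18
T = 11.18 / 4.39 = 2.546697… → 2.55

2.55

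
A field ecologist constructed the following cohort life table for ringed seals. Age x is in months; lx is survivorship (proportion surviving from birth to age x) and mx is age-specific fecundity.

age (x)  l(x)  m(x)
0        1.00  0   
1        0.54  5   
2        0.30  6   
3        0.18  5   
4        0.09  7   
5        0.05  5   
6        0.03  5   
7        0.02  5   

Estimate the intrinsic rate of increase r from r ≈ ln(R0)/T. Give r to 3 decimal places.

R0 = Σ lx·mx = 0 + 2.7 + 1.8 + 0.9 + 0.63 + 0.25 + 0.15 + 0.1 = 6.53
Σ x·lx·mx = 14.37; T = 14.37/6.53 = 2.20061…
r ≈ ln(R0)/T = ln(6.53)/2.20061… = 0.85267… → 0.853

0.853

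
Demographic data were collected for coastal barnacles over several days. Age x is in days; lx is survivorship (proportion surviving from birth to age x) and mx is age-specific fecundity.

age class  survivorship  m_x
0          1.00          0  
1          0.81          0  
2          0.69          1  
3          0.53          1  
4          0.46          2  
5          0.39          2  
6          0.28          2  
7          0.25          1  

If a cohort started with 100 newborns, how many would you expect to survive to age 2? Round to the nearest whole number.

Expected survivors = N0 · l_2 = 100 × 0.69 = 69 → 69

69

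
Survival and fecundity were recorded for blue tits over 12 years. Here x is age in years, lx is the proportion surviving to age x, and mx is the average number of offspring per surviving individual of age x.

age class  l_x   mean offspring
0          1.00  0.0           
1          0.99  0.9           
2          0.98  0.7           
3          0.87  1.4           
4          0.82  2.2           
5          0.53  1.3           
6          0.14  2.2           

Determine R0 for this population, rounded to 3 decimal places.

lx·mx by age: 0, 0.891, 0.686, 1.218, 1.804, 0.689, 0.308
R0 = Σ lx·mx = 5.596 → 5.596

5.596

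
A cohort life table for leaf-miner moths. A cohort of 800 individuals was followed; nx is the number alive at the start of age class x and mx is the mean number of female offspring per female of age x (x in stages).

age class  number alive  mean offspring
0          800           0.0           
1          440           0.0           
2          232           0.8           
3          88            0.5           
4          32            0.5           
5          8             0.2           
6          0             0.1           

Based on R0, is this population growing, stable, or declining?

lx = nx/n0 = nx/800: 1, 0.55, 0.29, 0.11, 0.04, 0.01, 0
R0 = Σ lx·mx = 0 + 0 + 0.232 + 0.055 + 0.02 + 0.002 + 0 = 0.309
R0 < 1, so the population is declining.

declining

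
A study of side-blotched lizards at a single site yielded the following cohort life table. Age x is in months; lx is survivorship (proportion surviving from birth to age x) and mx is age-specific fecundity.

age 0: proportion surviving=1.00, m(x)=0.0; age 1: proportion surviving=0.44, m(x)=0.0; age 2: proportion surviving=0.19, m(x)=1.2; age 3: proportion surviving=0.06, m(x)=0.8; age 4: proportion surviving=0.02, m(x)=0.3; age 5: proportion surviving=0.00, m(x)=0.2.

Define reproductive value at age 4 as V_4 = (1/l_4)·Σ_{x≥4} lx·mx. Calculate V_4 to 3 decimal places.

0.300

lx·mx for x ≥ 4: 0.006, 0 → sum = 0.006
V_4 = 0.006 / l_4 = 0.006 / 0.02 = 0.3 → 0.300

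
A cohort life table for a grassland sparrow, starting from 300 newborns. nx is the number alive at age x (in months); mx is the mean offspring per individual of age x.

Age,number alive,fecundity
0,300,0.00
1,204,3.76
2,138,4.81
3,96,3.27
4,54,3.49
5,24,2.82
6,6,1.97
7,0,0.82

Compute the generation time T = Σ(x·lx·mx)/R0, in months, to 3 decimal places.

lx = nx/n0 = nx/300: 1, 0.68, 0.46, 0.32, 0.18, 0.08, 0.02, 0
lx·mx: 0, 2.5568, 2.2126, 1.0464, 0.6282, 0.2256, 0.0394, 0 → R0 = 6.709
x·lx·mx: 0, 2.5568, 4.4252, 3.1392, 2.5128, 1.128, 0.2364, 0 → Σ = 13.9984
T = 13.9984 / 6.709 = 2.086511… → 2.087

2.087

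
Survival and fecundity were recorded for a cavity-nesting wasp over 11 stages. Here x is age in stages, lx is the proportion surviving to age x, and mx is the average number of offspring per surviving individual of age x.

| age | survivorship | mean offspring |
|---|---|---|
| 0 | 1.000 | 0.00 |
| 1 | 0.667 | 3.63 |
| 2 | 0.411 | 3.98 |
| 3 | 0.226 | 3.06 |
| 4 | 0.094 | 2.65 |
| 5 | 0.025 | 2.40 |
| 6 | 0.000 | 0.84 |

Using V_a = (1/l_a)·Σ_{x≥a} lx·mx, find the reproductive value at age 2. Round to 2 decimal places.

6.41

lx·mx for x ≥ 2: 1.63578, 0.69156, 0.2491, 0.06, 0 → sum = 2.63644
V_2 = 2.63644 / l_2 = 2.63644 / 0.411 = 6.414696… → 6.41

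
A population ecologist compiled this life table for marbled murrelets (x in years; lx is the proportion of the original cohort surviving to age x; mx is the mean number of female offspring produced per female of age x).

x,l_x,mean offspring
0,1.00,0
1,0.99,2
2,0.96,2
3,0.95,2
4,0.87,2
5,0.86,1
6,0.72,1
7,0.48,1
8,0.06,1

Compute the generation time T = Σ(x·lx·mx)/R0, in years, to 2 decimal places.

3.20

lx·mx: 0, 1.98, 1.92, 1.9, 1.74, 0.86, 0.72, 0.48, 0.06 → R0 = 9.66
x·lx·mx: 0, 1.98, 3.84, 5.7, 6.96, 4.3, 4.32, 3.36, 0.48 → Σ = 30.94
T = 30.94 / 9.66 = 3.202899… → 3.20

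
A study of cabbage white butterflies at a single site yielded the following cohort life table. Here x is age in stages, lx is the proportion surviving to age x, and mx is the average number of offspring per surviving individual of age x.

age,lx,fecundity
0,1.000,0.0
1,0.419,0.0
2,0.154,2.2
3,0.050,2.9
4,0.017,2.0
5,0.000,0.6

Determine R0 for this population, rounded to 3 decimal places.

0.518

lx·mx by age: 0, 0, 0.3388, 0.145, 0.034, 0
R0 = Σ lx·mx = 0.5178 → 0.518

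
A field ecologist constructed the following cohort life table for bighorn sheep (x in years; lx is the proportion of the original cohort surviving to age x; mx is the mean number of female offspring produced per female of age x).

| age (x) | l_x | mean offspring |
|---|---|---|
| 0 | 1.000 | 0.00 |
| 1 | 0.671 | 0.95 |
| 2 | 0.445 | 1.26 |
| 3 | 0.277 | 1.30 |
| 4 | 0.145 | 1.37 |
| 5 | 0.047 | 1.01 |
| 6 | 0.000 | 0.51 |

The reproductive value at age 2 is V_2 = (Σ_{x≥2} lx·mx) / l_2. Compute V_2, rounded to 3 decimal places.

lx·mx for x ≥ 2: 0.5607, 0.3601, 0.19865, 0.04747, 0 → sum = 1.16692
V_2 = 1.16692 / l_2 = 1.16692 / 0.445 = 2.622292… → 2.622

2.622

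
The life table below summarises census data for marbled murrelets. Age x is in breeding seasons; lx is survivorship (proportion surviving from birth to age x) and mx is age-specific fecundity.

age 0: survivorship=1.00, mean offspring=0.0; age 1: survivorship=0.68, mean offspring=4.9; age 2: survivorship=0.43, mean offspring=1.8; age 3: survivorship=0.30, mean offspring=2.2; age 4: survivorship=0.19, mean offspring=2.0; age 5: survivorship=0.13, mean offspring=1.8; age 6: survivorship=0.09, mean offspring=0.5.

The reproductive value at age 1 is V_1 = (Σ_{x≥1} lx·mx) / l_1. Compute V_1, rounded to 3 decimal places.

lx·mx for x ≥ 1: 3.332, 0.774, 0.66, 0.38, 0.234, 0.045 → sum = 5.425
V_1 = 5.425 / l_1 = 5.425 / 0.68 = 7.977941… → 7.978

7.978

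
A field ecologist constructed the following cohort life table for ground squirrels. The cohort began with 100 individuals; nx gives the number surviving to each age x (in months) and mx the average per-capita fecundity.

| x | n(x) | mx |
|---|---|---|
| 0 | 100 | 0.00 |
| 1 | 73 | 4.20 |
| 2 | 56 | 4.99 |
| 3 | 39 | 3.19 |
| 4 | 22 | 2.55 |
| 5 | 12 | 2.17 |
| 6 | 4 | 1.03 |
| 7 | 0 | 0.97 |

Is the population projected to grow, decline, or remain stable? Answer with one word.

lx = nx/n0 = nx/100: 1, 0.73, 0.56, 0.39, 0.22, 0.12, 0.04, 0
R0 = Σ lx·mx = 0 + 3.066 + 2.7944 + 1.2441 + 0.561 + 0.2604 + 0.0412 + 0 = 7.9671
R0 > 1, so the population is growing.

growing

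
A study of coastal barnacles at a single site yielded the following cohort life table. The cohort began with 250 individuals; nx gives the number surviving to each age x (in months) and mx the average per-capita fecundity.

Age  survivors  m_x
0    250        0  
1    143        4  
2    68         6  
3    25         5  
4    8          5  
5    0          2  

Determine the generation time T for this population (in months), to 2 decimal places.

1.68

lx = nx/n0 = nx/250: 1, 0.572, 0.272, 0.1, 0.032, 0
lx·mx: 0, 2.288, 1.632, 0.5, 0.16, 0 → R0 = 4.58
x·lx·mx: 0, 2.288, 3.264, 1.5, 0.64, 0 → Σ = 7.692
T = 7.692 / 4.58 = 1.679476… → 1.68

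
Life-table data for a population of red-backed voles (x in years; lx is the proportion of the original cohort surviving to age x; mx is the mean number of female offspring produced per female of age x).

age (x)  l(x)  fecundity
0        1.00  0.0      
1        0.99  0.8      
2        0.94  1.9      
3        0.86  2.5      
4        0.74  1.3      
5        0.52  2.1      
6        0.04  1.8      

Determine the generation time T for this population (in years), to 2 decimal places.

lx·mx: 0, 0.792, 1.786, 2.15, 0.962, 1.092, 0.072 → R0 = 6.854
x·lx·mx: 0, 0.792, 3.572, 6.45, 3.848, 5.46, 0.432 → Σ = 20.554
T = 20.554 / 6.854 = 2.998833… → 3.00

3.00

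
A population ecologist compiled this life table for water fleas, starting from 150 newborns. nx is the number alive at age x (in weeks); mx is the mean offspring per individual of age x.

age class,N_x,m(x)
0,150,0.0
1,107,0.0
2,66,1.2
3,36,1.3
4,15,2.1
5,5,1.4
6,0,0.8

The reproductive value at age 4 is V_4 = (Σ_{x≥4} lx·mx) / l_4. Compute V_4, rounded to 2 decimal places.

lx = nx/n0 = nx/150: 1, 0.71333…, 0.44, 0.24, 0.1, 0.03333…, 0
lx·mx for x ≥ 4: 0.21, 0.046667…, 0 → sum = 0.256667…
V_4 = 0.256667… / l_4 = 0.256667… / 0.1 = 2.566667… → 2.57

2.57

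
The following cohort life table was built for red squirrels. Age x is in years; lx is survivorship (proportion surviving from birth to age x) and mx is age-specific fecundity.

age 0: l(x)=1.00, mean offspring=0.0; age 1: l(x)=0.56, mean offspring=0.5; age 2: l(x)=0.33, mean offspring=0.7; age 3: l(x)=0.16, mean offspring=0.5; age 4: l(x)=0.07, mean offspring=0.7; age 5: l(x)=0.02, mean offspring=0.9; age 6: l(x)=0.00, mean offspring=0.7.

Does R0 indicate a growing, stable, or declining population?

R0 = Σ lx·mx = 0 + 0.28 + 0.231 + 0.08 + 0.049 + 0.018 + 0 = 0.658
R0 < 1, so the population is declining.

declining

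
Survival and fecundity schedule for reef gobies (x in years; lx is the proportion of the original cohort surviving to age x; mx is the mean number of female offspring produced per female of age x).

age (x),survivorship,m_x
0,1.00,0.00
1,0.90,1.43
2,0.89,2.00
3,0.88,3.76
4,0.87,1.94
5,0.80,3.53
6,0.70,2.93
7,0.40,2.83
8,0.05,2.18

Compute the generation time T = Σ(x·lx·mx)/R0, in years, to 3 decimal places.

lx·mx: 0, 1.287, 1.78, 3.3088, 1.6878, 2.824, 2.051, 1.132, 0.109 → R0 = 14.1796
x·lx·mx: 0, 1.287, 3.56, 9.9264, 6.7512, 14.12, 12.306, 7.924, 0.872 → Σ = 56.7466
T = 56.7466 / 14.1796 = 4.001989… → 4.002

4.002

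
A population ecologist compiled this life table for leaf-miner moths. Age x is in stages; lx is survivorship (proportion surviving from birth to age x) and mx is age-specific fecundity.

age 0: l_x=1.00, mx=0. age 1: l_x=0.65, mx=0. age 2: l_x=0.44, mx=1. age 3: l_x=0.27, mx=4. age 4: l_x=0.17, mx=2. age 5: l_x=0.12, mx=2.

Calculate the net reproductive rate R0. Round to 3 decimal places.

2.100

lx·mx by age: 0, 0, 0.44, 1.08, 0.34, 0.24
R0 = Σ lx·mx = 2.1 → 2.100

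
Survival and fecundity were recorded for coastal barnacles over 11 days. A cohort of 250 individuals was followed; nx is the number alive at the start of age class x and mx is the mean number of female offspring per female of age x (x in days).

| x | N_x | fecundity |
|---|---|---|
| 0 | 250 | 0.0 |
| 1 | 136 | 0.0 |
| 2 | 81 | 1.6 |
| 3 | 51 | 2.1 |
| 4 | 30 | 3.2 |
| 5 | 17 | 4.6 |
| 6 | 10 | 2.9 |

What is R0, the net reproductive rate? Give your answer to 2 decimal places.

1.76

lx = nx/n0 = nx/250: 1, 0.544, 0.324, 0.204, 0.12, 0.068, 0.04
lx·mx by age: 0, 0, 0.5184, 0.4284, 0.384, 0.3128, 0.116
R0 = Σ lx·mx = 1.7596 → 1.76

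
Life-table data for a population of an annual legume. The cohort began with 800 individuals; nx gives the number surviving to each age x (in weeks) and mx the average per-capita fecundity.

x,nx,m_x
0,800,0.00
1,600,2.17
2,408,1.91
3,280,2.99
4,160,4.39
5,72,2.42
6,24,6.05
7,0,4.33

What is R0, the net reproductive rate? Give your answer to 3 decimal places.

4.925

lx = nx/n0 = nx/800: 1, 0.75, 0.51, 0.35, 0.2, 0.09, 0.03, 0
lx·mx by age: 0, 1.6275, 0.9741, 1.0465, 0.878, 0.2178, 0.1815, 0
R0 = Σ lx·mx = 4.9254 → 4.925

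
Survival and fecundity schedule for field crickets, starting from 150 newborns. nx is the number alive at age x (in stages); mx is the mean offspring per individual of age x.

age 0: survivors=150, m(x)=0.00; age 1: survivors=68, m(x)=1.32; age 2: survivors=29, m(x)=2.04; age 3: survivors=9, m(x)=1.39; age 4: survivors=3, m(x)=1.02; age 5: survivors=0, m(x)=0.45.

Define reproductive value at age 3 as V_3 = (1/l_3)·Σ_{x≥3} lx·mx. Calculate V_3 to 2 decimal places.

lx = nx/n0 = nx/150: 1, 0.45333…, 0.19333…, 0.06, 0.02, 0
lx·mx for x ≥ 3: 0.0834, 0.0204, 0 → sum = 0.1038
V_3 = 0.1038 / l_3 = 0.1038 / 0.06 = 1.73 → 1.73

1.73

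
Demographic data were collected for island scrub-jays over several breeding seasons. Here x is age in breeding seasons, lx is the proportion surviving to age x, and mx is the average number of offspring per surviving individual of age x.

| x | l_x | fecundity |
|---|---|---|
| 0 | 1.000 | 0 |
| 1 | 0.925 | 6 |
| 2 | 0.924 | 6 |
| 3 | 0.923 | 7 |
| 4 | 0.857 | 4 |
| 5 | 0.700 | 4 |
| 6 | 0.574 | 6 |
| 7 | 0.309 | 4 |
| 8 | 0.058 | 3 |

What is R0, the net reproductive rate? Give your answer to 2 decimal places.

lx·mx by age: 0, 5.55, 5.544, 6.461, 3.428, 2.8, 3.444, 1.236, 0.174
R0 = Σ lx·mx = 28.637 → 28.64

28.64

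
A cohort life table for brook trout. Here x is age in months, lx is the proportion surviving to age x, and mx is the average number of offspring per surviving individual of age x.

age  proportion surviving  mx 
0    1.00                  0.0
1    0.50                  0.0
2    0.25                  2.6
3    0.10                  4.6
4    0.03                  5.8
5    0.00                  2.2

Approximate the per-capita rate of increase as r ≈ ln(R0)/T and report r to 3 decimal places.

R0 = Σ lx·mx = 0 + 0 + 0.65 + 0.46 + 0.174 + 0 = 1.284
Σ x·lx·mx = 3.376; T = 3.376/1.284 = 2.62928…
r ≈ ln(R0)/T = ln(1.284)/2.62928… = 0.09508… → 0.095

0.095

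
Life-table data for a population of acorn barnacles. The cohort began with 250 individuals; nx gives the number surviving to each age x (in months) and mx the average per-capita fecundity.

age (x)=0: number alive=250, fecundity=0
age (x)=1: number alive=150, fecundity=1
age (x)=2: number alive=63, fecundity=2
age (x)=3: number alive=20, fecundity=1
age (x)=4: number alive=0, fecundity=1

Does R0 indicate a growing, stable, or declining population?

lx = nx/n0 = nx/250: 1, 0.6, 0.252, 0.08, 0
R0 = Σ lx·mx = 0 + 0.6 + 0.504 + 0.08 + 0 = 1.184
R0 > 1, so the population is growing.

growing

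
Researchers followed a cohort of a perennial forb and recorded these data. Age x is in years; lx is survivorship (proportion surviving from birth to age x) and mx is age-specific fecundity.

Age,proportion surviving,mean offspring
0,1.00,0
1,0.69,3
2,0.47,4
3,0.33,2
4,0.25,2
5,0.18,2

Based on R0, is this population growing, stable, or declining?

growing

R0 = Σ lx·mx = 0 + 2.07 + 1.88 + 0.66 + 0.5 + 0.36 = 5.47
R0 > 1, so the population is growing.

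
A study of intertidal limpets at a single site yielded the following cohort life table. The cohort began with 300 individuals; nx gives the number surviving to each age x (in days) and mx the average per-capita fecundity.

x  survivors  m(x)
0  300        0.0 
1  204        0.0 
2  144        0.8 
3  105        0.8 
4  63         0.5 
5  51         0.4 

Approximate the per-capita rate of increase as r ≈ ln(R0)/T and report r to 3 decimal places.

-0.063

lx = nx/n0 = nx/300: 1, 0.68, 0.48, 0.35, 0.21, 0.17
R0 = Σ lx·mx = 0 + 0 + 0.384 + 0.28 + 0.105 + 0.068 = 0.837
Σ x·lx·mx = 2.368; T = 2.368/0.837 = 2.82915…
r ≈ ln(R0)/T = ln(0.837)/2.82915… = -0.06289… → -0.063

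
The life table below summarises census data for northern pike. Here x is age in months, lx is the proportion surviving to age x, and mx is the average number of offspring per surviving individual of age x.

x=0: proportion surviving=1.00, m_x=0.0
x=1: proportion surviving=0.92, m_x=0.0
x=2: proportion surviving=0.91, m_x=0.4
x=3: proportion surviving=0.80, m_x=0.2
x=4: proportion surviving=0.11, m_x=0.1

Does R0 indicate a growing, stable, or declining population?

R0 = Σ lx·mx = 0 + 0 + 0.364 + 0.16 + 0.011 = 0.535
R0 < 1, so the population is declining.

declining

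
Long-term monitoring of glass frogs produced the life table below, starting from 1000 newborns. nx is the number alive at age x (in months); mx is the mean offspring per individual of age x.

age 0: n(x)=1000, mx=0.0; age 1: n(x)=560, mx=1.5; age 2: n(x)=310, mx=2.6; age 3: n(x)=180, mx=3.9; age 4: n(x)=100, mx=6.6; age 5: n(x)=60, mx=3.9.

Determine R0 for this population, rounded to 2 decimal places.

3.24

lx = nx/n0 = nx/1000: 1, 0.56, 0.31, 0.18, 0.1, 0.06
lx·mx by age: 0, 0.84, 0.806, 0.702, 0.66, 0.234
R0 = Σ lx·mx = 3.242 → 3.24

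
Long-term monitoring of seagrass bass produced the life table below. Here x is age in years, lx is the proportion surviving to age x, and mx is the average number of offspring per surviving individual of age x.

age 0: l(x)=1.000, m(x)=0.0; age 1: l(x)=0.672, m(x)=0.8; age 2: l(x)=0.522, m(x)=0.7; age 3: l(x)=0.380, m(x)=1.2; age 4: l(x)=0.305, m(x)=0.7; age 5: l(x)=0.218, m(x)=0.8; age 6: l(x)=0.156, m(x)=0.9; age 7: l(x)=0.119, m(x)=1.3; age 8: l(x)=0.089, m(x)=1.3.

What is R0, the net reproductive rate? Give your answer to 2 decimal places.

2.16

lx·mx by age: 0, 0.5376, 0.3654, 0.456, 0.2135, 0.1744, 0.1404, 0.1547, 0.1157
R0 = Σ lx·mx = 2.1577 → 2.16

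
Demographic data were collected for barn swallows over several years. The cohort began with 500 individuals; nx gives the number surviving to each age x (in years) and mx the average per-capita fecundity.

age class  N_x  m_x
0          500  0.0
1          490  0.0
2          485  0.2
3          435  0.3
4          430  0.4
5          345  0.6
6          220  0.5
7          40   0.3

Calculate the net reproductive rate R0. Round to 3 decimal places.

lx = nx/n0 = nx/500: 1, 0.98, 0.97, 0.87, 0.86, 0.69, 0.44, 0.08
lx·mx by age: 0, 0, 0.194, 0.261, 0.344, 0.414, 0.22, 0.024
R0 = Σ lx·mx = 1.457 → 1.457

1.457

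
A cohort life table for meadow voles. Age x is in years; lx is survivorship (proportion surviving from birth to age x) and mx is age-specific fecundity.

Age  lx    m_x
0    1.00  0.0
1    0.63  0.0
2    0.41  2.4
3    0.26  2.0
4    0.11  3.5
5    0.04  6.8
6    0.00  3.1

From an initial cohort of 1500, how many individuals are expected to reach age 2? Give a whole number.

Expected survivors = N0 · l_2 = 1500 × 0.41 = 615 → 615

615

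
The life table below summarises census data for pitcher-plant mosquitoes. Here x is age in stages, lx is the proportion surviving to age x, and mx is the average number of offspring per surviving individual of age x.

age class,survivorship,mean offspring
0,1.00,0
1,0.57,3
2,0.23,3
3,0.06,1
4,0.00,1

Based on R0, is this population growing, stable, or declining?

growing

R0 = Σ lx·mx = 0 + 1.71 + 0.69 + 0.06 + 0 = 2.46
R0 > 1, so the population is growing.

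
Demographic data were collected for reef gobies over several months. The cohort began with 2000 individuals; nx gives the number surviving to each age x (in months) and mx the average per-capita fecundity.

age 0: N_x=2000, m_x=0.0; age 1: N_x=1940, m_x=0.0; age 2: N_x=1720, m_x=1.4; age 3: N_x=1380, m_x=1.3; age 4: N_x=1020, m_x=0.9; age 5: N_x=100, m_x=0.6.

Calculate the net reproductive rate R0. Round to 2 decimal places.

lx = nx/n0 = nx/2000: 1, 0.97, 0.86, 0.69, 0.51, 0.05
lx·mx by age: 0, 0, 1.204, 0.897, 0.459, 0.03
R0 = Σ lx·mx = 2.59 → 2.59

2.59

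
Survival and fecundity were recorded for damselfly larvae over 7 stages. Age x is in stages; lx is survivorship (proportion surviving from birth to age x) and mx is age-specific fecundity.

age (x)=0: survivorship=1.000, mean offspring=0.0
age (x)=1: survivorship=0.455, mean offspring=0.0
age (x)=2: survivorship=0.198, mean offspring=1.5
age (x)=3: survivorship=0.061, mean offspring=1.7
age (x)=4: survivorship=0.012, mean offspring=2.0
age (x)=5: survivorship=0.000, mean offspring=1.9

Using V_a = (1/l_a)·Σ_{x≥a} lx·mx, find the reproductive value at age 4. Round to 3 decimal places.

2.000

lx·mx for x ≥ 4: 0.024, 0 → sum = 0.024
V_4 = 0.024 / l_4 = 0.024 / 0.012 = 2 → 2.000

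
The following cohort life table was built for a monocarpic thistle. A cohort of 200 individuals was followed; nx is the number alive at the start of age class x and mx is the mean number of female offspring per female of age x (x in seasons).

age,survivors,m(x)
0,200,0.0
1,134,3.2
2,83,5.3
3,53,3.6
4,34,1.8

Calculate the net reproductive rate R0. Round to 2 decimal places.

5.60

lx = nx/n0 = nx/200: 1, 0.67, 0.415, 0.265, 0.17
lx·mx by age: 0, 2.144, 2.1995, 0.954, 0.306
R0 = Σ lx·mx = 5.6035 → 5.60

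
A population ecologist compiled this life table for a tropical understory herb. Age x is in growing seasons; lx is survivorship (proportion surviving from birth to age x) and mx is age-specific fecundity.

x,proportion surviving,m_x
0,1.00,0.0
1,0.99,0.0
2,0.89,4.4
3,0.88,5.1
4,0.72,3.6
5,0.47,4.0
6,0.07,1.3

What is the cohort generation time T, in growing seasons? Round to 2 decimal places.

lx·mx: 0, 0, 3.916, 4.488, 2.592, 1.88, 0.091 → R0 = 12.967
x·lx·mx: 0, 0, 7.832, 13.464, 10.368, 9.4, 0.546 → Σ = 41.61
T = 41.61 / 12.967 = 3.208915… → 3.21

3.21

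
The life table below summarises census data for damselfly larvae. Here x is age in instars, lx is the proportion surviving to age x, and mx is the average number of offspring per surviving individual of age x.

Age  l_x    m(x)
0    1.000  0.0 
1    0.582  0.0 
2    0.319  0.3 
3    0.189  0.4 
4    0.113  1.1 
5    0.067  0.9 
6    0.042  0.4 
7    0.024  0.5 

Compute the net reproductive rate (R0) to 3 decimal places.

0.385

lx·mx by age: 0, 0, 0.0957, 0.0756, 0.1243, 0.0603, 0.0168, 0.012
R0 = Σ lx·mx = 0.3847 → 0.385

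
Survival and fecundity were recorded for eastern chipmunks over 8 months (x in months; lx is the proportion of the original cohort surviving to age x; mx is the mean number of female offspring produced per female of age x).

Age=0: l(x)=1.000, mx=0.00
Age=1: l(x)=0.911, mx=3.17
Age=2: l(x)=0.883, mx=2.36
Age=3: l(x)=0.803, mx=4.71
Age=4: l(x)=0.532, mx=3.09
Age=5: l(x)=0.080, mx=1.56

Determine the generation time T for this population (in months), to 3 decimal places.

2.433

lx·mx: 0, 2.88787, 2.08388, 3.78213, 1.64388, 0.1248 → R0 = 10.52256
x·lx·mx: 0, 2.88787, 4.16776, 11.34639, 6.57552, 0.624 → Σ = 25.60154
T = 25.60154 / 10.52256 = 2.433014… → 2.433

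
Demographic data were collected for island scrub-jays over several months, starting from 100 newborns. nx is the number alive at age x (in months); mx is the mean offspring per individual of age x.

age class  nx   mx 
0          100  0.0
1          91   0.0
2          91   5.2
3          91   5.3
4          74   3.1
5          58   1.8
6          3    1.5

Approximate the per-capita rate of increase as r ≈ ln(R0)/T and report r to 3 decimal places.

0.858

lx = nx/n0 = nx/100: 1, 0.91, 0.91, 0.91, 0.74, 0.58, 0.03
R0 = Σ lx·mx = 0 + 0 + 4.732 + 4.823 + 2.294 + 1.044 + 0.045 = 12.938
Σ x·lx·mx = 38.599; T = 38.599/12.938 = 2.98338…
r ≈ ln(R0)/T = ln(12.938)/2.98338… = 0.85814… → 0.858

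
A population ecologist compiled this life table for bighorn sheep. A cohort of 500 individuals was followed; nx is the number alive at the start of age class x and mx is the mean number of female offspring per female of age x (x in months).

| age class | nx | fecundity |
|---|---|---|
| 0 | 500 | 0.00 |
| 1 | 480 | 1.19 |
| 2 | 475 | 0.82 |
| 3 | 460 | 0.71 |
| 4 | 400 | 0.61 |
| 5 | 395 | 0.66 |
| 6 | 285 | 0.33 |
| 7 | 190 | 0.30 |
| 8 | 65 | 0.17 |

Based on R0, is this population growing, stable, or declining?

growing

lx = nx/n0 = nx/500: 1, 0.96, 0.95, 0.92, 0.8, 0.79, 0.57, 0.38, 0.13
R0 = Σ lx·mx = 0 + 1.1424 + 0.779 + 0.6532 + 0.488 + 0.5214 + 0.1881 + 0.114 + 0.0221 = 3.9082
R0 > 1, so the population is growing.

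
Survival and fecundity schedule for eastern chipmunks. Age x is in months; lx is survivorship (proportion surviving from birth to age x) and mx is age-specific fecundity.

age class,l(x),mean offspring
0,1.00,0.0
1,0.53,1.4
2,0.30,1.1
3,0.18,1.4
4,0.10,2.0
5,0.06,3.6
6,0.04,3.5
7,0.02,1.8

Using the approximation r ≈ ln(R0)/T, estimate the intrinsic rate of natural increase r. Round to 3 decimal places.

R0 = Σ lx·mx = 0 + 0.742 + 0.33 + 0.252 + 0.2 + 0.216 + 0.14 + 0.036 = 1.916
Σ x·lx·mx = 5.13; T = 5.13/1.916 = 2.67745…
r ≈ ln(R0)/T = ln(1.916)/2.67745… = 0.24286… → 0.243

0.243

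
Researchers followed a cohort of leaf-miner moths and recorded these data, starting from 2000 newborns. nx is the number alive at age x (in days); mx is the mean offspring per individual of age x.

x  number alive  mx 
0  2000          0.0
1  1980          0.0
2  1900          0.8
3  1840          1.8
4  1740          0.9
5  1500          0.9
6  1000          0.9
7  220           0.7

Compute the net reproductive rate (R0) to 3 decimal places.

lx = nx/n0 = nx/2000: 1, 0.99, 0.95, 0.92, 0.87, 0.75, 0.5, 0.11
lx·mx by age: 0, 0, 0.76, 1.656, 0.783, 0.675, 0.45, 0.077
R0 = Σ lx·mx = 4.401 → 4.401

4.401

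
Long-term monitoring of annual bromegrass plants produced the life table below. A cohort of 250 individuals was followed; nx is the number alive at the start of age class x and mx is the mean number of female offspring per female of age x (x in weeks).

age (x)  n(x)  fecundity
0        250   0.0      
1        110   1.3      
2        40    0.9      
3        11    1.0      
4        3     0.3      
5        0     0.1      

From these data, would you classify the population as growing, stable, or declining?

declining

lx = nx/n0 = nx/250: 1, 0.44, 0.16, 0.044, 0.012, 0
R0 = Σ lx·mx = 0 + 0.572 + 0.144 + 0.044 + 0.0036 + 0 = 0.7636
R0 < 1, so the population is declining.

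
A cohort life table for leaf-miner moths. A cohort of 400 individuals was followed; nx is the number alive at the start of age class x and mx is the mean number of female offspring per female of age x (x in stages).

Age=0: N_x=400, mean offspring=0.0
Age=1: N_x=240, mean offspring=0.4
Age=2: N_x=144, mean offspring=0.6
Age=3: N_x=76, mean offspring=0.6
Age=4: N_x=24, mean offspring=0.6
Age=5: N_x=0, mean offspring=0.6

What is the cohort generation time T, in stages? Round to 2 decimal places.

1.91

lx = nx/n0 = nx/400: 1, 0.6, 0.36, 0.19, 0.06, 0
lx·mx: 0, 0.24, 0.216, 0.114, 0.036, 0 → R0 = 0.606
x·lx·mx: 0, 0.24, 0.432, 0.342, 0.144, 0 → Σ = 1.158
T = 1.158 / 0.606 = 1.910891… → 1.91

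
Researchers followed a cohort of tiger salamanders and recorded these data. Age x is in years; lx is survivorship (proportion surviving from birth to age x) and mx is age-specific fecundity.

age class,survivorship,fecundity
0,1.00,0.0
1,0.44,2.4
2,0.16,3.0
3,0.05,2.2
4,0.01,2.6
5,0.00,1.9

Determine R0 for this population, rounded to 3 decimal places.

1.672

lx·mx by age: 0, 1.056, 0.48, 0.11, 0.026, 0
R0 = Σ lx·mx = 1.672 → 1.672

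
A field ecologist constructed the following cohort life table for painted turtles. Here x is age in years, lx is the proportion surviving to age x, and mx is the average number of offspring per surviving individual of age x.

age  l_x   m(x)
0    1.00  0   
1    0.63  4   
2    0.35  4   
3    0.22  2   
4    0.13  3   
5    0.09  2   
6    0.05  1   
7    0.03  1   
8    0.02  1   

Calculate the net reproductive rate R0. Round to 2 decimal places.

5.03

lx·mx by age: 0, 2.52, 1.4, 0.44, 0.39, 0.18, 0.05, 0.03, 0.02
R0 = Σ lx·mx = 5.03 → 5.03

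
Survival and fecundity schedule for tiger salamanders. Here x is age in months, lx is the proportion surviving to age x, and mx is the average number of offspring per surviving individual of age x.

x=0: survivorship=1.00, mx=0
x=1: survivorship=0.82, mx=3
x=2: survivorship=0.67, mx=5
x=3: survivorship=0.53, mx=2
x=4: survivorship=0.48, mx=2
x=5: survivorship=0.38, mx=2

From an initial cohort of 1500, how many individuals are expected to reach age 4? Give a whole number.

720

Expected survivors = N0 · l_4 = 1500 × 0.48 = 720 → 720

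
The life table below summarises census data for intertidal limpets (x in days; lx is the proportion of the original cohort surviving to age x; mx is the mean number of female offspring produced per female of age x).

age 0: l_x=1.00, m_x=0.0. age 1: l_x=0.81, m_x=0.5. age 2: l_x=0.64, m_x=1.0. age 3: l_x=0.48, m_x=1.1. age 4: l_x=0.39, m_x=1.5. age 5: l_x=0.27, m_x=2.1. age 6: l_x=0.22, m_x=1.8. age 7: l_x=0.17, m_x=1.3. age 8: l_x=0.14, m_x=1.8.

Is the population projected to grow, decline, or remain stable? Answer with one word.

R0 = Σ lx·mx = 0 + 0.405 + 0.64 + 0.528 + 0.585 + 0.567 + 0.396 + 0.221 + 0.252 = 3.594
R0 > 1, so the population is growing.

growing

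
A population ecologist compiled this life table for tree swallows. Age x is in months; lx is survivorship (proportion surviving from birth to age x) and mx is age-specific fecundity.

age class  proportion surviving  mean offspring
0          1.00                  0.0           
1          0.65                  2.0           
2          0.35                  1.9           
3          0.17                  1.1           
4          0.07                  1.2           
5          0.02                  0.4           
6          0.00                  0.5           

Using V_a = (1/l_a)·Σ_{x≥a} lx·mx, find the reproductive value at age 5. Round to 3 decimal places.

lx·mx for x ≥ 5: 0.008, 0 → sum = 0.008
V_5 = 0.008 / l_5 = 0.008 / 0.02 = 0.4 → 0.400

0.400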